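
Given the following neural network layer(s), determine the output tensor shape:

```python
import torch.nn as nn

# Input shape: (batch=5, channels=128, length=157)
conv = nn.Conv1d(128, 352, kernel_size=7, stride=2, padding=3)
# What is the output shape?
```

Input: (5, 128, 157) -> Output: (5, 352, 79)

Answer: (5, 352, 79)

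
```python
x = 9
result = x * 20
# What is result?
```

Trace:
`x = 9` → x = 9
`result = x * 20` → result = 180
So result = 180

Answer: 180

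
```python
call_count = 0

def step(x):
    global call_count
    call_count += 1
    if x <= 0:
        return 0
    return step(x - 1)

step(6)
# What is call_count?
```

Linear recursion stepping by 1: 7 calls from x=6 down to ≤0.

Answer: 7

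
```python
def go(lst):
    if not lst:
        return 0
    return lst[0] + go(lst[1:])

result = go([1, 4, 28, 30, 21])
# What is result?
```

1 + 4 + 28 + 30 + 21 + 0 = 84

Answer: 84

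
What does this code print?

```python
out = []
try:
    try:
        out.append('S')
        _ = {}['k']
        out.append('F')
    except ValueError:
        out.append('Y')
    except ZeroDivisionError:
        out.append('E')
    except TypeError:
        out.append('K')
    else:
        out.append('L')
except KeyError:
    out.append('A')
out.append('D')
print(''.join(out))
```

Execution trace: 'S' (try body) → 'A' (outer except KeyError) → 'D' (after the try/except). Output: SAD

Answer: SAD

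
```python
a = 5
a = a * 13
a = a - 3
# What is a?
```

Trace:
`a = 5` → a = 5
`a = a * 13` → a = 65
`a = a - 3` → a = 62
So a = 62

Answer: 62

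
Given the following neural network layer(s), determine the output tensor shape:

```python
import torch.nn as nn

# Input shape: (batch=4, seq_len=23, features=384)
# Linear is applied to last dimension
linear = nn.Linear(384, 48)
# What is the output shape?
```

Input: (4, 23, 384) -> Output: (4, 23, 48)

Answer: (4, 23, 48)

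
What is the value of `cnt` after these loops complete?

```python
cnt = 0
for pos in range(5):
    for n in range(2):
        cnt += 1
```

5 * 2 = 10
`cnt` takes the values: 0 → 1 → 2 → 3 → 4 → 5 → 6 → 7 → 8 → 9 → 10

Answer: 10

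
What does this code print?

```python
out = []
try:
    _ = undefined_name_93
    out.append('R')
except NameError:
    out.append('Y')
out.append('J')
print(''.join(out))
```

Execution trace: 'Y' (except NameError) → 'J' (after the try/except). Output: YJ

Answer: YJ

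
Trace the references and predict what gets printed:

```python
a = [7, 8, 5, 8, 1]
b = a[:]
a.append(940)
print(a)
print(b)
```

Key concept: slice [:] creates copy.
Step by step:
`a = [7, 8, 5, 8, 1]` → a = [7, 8, 5, 8, 1]
`b = a[:]` → b = [7, 8, 5, 8, 1]
`a.append(940)` → a = [7, 8, 5, 8, 1, 940]
`print(a)` → prints [7, 8, 5, 8, 1, 940]
`print(b)` → prints [7, 8, 5, 8, 1]

Answer:
[7, 8, 5, 8, 1, 940]
[7, 8, 5, 8, 1]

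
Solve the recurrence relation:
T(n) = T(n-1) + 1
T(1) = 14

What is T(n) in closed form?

Unrolling: T(n) = T(1) + 1·(n-1) = 14 + 1(n-1) = n + 13.

Answer: T(n) = n + 13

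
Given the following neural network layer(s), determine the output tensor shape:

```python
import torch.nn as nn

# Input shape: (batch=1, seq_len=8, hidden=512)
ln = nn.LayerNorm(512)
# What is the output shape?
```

Input: (1, 8, 512) -> Output: (1, 8, 512)

Answer: (1, 8, 512)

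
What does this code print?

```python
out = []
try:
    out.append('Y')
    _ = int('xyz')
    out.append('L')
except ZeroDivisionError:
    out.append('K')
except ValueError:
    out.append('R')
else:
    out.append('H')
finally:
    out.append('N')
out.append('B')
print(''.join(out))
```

Execution trace: 'Y' (try body) → 'R' (except ValueError) → 'N' (finally) → 'B' (after the try/except). Output: YRNB

Answer: YRNB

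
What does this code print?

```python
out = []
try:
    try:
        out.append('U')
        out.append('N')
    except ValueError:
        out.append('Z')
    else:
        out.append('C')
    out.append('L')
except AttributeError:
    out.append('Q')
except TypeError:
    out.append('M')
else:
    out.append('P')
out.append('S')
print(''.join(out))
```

Execution trace: 'U' (inner try body) → 'N' (inner try body, no exception) → 'C' (inner else) → 'L' (try body, no exception) → 'P' (else) → 'S' (after the try/except). Output: UNCLPS

Answer: UNCLPS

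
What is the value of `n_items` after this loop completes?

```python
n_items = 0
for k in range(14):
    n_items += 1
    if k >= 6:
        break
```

Loop breaks when k reaches 6, n_items is 7
`n_items` takes the values: 0 → 1 → 2 → 3 → 4 → 5 → 6 → 7

Answer: 7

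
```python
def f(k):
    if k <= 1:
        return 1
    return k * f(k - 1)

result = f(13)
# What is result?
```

f(13) = 13 * 12 * 11 * 10 * 9 * 8 * 7 * 6 * 5 * 4 * 3 * 2 * 1 = 6227020800

Answer: 6227020800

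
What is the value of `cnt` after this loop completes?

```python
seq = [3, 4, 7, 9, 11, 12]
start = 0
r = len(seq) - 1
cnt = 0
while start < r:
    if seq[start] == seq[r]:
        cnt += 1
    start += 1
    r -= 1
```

Count matching pairs from ends
`cnt` takes the values: 0

Answer: 0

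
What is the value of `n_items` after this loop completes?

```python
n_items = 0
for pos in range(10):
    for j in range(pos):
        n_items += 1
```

Triangle number: 0+1+2+...+9
`n_items` takes the values: 0 → 1 → 2 → 3 → 4 → 5 → 6 → 7 → 8 → 9 → 10 → 11 → 12 → 13 → 14 → 15 → 16 → 17 → 18 → 19 → 20 → 21 → 22 → 23 → 24 → 25 → 26 → 27 → 28 → 29 → … → 41 → 42 → 43 → 44 → 45

Answer: 45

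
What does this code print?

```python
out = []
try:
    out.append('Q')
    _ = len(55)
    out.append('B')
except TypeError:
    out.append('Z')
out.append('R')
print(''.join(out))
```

Execution trace: 'Q' (try body) → 'Z' (except TypeError) → 'R' (after the try/except). Output: QZR

Answer: QZR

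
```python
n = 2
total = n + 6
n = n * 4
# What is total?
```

Trace:
`n = 2` → n = 2
`total = n + 6` → total = 8
`n = n * 4` → n = 8
So total = 8

Answer: 8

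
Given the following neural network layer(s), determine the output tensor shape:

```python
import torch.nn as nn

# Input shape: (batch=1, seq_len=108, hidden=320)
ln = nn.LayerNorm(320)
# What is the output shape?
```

Input: (1, 108, 320) -> Output: (1, 108, 320)

Answer: (1, 108, 320)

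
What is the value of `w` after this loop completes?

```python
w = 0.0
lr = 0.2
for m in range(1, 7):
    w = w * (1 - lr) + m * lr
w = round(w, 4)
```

Moving average with lr=0.2
`w` takes the values: 0.0 → 0.2 → 0.56 → 1.048 → 1.6384 → 2.31072 → 3.048576 → 3.0486

Answer: 3.0486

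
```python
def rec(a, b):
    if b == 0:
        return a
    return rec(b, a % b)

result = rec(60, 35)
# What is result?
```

rec(60, 35) -> rec(35, 25) -> rec(25, 10) -> rec(10, 5) -> rec(5, 0) -> 5

Answer: 5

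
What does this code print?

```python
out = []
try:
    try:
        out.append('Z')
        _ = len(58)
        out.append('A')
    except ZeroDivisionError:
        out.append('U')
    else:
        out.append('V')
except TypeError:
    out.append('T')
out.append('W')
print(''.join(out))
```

Execution trace: 'Z' (inner try body) → 'T' (outer except TypeError) → 'W' (after the try/except). Output: ZTW

Answer: ZTW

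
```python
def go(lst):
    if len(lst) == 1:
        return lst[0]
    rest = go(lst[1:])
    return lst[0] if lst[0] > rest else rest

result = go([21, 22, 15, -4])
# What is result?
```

Recursive max over [21, 22, 15, -4] = 22

Answer: 22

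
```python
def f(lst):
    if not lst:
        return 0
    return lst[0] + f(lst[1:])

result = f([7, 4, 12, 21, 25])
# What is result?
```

7 + 4 + 12 + 21 + 25 + 0 = 69

Answer: 69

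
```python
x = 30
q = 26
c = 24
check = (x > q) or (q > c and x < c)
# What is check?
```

Trace:
`x = 30` → x = 30
`q = 26` → q = 26
`c = 24` → c = 24
`check = (x > q) or (q > c and x < c)` → check = True
So check = True

Answer: True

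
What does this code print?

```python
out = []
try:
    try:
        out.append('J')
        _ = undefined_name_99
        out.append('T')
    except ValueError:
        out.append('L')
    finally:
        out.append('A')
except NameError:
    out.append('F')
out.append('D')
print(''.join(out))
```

Execution trace: 'J' (try body) → 'A' (finally) → 'F' (outer except NameError) → 'D' (after the try/except). Output: JAFD

Answer: JAFD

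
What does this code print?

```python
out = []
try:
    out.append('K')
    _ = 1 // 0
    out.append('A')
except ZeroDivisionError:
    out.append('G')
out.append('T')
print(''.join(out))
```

Execution trace: 'K' (try body) → 'G' (except ZeroDivisionError) → 'T' (after the try/except). Output: KGT

Answer: KGT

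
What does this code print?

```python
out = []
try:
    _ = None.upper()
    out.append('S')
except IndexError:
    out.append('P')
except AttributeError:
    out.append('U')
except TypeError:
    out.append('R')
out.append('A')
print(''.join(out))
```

Execution trace: 'U' (except AttributeError) → 'A' (after the try/except). Output: UA

Answer: UA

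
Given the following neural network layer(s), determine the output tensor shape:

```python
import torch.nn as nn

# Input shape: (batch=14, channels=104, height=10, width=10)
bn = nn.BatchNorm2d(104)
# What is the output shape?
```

Input: (14, 104, 10, 10) -> Output: (14, 104, 10, 10)

Answer: (14, 104, 10, 10)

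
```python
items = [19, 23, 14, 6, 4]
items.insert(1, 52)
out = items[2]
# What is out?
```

Trace:
`items = [19, 23, 14, 6, 4]` → items = [19, 23, 14, 6, 4]
`items.insert(1, 52)` → items = [19, 52, 23, 14, 6, 4]
`out = items[2]` → out = 23
So out = 23

Answer: 23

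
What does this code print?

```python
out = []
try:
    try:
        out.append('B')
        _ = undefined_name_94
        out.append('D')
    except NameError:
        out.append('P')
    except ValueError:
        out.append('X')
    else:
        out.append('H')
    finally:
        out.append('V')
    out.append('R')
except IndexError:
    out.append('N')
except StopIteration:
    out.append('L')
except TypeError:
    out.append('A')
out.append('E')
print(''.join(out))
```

Execution trace: 'B' (inner try body) → 'P' (inner except NameError) → 'V' (inner finally) → 'R' (try body, no exception) → 'E' (after the try/except). Output: BPVRE

Answer: BPVRE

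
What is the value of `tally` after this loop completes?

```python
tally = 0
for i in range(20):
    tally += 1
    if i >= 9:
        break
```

Loop breaks when i reaches 9, tally is 10
`tally` takes the values: 0 → 1 → 2 → 3 → 4 → 5 → 6 → 7 → 8 → 9 → 10

Answer: 10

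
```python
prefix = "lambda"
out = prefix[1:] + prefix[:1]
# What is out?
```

Trace:
`prefix = "lambda"` → prefix = 'lambda'
`out = prefix[1:] + prefix[:1]` → out = 'ambdal'
So out = 'ambdal'

Answer: 'ambdal'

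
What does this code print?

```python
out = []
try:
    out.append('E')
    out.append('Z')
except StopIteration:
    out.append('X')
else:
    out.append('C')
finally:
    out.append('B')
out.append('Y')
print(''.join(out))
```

Execution trace: 'E' (try body) → 'Z' (try body, no exception) → 'C' (else) → 'B' (finally) → 'Y' (after the try/except). Output: EZCBY

Answer: EZCBY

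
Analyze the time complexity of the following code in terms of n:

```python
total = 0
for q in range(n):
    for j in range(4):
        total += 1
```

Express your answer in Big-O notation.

Each loop level contributes: n × 1. Multiplying the contributions gives O(n).

Answer: O(n)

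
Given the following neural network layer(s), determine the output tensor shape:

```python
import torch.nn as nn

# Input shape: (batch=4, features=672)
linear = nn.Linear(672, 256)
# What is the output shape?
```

Input: (4, 672) -> Output: (4, 256)

Answer: (4, 256)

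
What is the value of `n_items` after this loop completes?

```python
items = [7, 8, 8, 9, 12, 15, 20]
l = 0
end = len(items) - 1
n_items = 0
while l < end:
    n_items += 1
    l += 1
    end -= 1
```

Iterations until pointers meet (list length 7)
`n_items` takes the values: 0 → 1 → 2 → 3

Answer: 3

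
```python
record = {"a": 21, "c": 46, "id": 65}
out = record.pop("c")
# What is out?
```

Trace:
`record = {"a": 21, "c": 46, "id": 65}` → record = {'a': 21, 'c': 46, 'id': 65}
`out = record.pop("c")` → record = {'a': 21, 'id': 65}; out = 46
So out = 46

Answer: 46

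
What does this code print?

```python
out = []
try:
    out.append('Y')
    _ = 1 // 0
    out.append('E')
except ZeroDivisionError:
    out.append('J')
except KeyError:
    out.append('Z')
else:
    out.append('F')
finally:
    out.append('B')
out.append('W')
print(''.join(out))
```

Execution trace: 'Y' (try body) → 'J' (except ZeroDivisionError) → 'B' (finally) → 'W' (after the try/except). Output: YJBW

Answer: YJBW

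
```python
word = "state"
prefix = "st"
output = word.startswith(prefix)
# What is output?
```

Trace:
`word = "state"` → word = 'state'
`prefix = "st"` → prefix = 'st'
`output = word.startswith(prefix)` → output = True
So output = True

Answer: True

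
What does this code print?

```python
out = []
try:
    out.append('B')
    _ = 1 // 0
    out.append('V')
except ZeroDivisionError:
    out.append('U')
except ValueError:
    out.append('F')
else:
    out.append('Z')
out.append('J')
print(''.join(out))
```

Execution trace: 'B' (try body) → 'U' (except ZeroDivisionError) → 'J' (after the try/except). Output: BUJ

Answer: BUJ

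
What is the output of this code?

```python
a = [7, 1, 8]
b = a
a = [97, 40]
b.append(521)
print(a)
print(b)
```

Key concept: rebinding vs mutation: a is rebound to a new list, b still points at the original.
Step by step:
`a = [7, 1, 8]` → a = [7, 1, 8]
`b = a` → b = [7, 1, 8] (same object as a)
`a = [97, 40]` → a = [97, 40]
`b.append(521)` → b = [7, 1, 8, 521]
`print(a)` → prints [97, 40]
`print(b)` → prints [7, 1, 8, 521]

Answer:
[97, 40]
[7, 1, 8, 521]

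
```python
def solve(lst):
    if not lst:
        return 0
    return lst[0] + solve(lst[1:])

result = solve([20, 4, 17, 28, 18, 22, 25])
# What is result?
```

20 + 4 + 17 + 28 + 18 + 22 + 25 + 0 = 134

Answer: 134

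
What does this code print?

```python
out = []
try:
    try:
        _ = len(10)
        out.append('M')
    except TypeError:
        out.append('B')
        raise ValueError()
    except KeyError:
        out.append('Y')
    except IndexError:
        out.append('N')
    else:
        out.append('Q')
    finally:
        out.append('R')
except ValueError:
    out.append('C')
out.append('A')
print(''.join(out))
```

Execution trace: 'B' (inner except TypeError) → 'R' (inner finally) → 'C' (outer except ValueError) → 'A' (after the try/except). Output: BRCA

Answer: BRCA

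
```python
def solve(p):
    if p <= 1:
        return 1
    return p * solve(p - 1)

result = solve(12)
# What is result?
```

solve(12) = 12 * 11 * 10 * 9 * 8 * 7 * 6 * 5 * 4 * 3 * 2 * 1 = 479001600

Answer: 479001600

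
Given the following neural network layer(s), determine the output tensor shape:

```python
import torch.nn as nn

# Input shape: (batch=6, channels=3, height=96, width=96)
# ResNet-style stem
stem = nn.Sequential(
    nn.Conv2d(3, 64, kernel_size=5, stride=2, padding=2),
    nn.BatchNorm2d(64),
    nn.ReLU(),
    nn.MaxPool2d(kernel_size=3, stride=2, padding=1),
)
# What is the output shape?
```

Input: (6, 3, 96, 96) -> after Conv2d 5x5 stride=2: (6, 64, 48, 48) -> Output: (6, 64, 24, 24)

Answer: (6, 64, 24, 24)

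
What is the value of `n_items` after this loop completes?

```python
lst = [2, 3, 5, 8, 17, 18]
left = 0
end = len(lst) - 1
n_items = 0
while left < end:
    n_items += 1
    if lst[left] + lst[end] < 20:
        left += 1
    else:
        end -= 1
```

Steps to find pair summing to 20
`n_items` takes the values: 0 → 1 → 2 → 3 → 4 → 5

Answer: 5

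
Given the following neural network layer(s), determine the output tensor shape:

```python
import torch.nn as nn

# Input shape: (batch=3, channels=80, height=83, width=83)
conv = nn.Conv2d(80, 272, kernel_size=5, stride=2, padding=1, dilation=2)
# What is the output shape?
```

Input: (3, 80, 83, 83) -> Output: (3, 272, 39, 39)

Answer: (3, 272, 39, 39)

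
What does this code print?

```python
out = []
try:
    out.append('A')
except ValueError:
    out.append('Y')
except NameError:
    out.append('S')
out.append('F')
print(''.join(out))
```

Execution trace: 'A' (try body, no exception) → 'F' (after the try/except). Output: AF

Answer: AF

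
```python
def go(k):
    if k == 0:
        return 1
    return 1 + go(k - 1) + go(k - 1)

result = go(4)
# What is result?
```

go(k) = 1 + 2·go(k-1), go(0)=1. Closed form: (1+1)·2^4 - 1 = 31.

Answer: 31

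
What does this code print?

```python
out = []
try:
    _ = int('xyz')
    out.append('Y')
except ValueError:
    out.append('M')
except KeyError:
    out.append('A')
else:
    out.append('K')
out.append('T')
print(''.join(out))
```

Execution trace: 'M' (except ValueError) → 'T' (after the try/except). Output: MT

Answer: MT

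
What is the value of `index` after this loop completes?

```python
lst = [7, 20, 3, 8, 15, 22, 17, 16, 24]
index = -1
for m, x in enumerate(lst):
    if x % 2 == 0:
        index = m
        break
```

First even number index in [7, 20, 3, 8, 15, 22, 17, 16, 24]
`index` takes the values: -1 → 1

Answer: 1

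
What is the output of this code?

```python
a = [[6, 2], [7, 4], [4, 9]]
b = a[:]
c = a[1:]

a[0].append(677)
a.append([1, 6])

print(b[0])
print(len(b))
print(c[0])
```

Key concept: slice with nested mutation.
Step by step:
`a = [[6, 2], [7, 4], [4, 9]]` → a = [[6, 2], [7, 4], [4, 9]]
`b = a[:]` → b = [[6, 2], [7, 4], [4, 9]]
`c = a[1:]` → c = [[7, 4], [4, 9]]
`a[0].append(677)` → a = [[6, 2, 677], [7, 4], [4, 9]]; b = [[6, 2, 677], [7, 4], [4, 9]]
`a.append([1, 6])` → a = [[6, 2, 677], [7, 4], [4, 9], [1, 6]]
`print(b[0])` → prints [6, 2, 677]
`print(len(b))` → prints 3
`print(c[0])` → prints [7, 4]

Answer:
[6, 2, 677]
3
[7, 4]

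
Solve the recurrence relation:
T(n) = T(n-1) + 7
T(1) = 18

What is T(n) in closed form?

Unrolling: T(n) = T(1) + 7·(n-1) = 18 + 7(n-1) = 7n + 11.

Answer: T(n) = 7n + 11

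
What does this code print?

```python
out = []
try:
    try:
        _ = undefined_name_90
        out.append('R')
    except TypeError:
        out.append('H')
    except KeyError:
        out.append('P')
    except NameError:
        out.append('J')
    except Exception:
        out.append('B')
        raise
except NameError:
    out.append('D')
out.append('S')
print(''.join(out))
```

Execution trace: 'J' (inner except NameError) → 'S' (after the try/except). Output: JS

Answer: JS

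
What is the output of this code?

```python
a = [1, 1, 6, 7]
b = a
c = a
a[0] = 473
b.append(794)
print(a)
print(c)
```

Key concept: multiple aliases.
Step by step:
`a = [1, 1, 6, 7]` → a = [1, 1, 6, 7]
`b = a` → b = [1, 1, 6, 7] (same object as a)
`c = a` → c = [1, 1, 6, 7] (same object as a, b)
`a[0] = 473` → a = [473, 1, 6, 7] (same object as b, c); b = [473, 1, 6, 7] (same object as a, c); c = [473, 1, 6, 7] (same object as a, b)
`b.append(794)` → a = [473, 1, 6, 7, 794] (same object as b, c); b = [473, 1, 6, 7, 794] (same object as a, c); c = [473, 1, 6, 7, 794] (same object as a, b)
`print(a)` → prints [473, 1, 6, 7, 794]
`print(c)` → prints [473, 1, 6, 7, 794]

Answer:
[473, 1, 6, 7, 794]
[473, 1, 6, 7, 794]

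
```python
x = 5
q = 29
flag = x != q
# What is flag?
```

Trace:
`x = 5` → x = 5
`q = 29` → q = 29
`flag = x != q` → flag = True
So flag = True

Answer: True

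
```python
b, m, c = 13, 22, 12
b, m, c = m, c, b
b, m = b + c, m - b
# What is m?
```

Trace:
`b, m, c = 13, 22, 12` → b = 13; m = 22; c = 12
`b, m, c = m, c, b` → b = 22; m = 12; c = 13
`b, m = b + c, m - b` → b = 35; m = -10
So m = -10

Answer: -10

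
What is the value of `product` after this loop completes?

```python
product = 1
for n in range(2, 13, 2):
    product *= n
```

Product of even numbers 2 to 12
`product` takes the values: 1 → 2 → 8 → 48 → 384 → 3840 → 46080

Answer: 46080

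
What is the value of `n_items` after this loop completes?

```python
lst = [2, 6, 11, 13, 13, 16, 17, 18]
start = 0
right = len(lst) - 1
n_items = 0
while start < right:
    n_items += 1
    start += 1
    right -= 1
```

Iterations until pointers meet (list length 8)
`n_items` takes the values: 0 → 1 → 2 → 3 → 4

Answer: 4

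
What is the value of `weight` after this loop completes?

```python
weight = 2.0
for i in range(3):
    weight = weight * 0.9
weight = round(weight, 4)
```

Exponential decay: 2.0 * 0.9^3
`weight` takes the values: 2.0 → 1.8 → 1.62 → 1.458

Answer: 1.458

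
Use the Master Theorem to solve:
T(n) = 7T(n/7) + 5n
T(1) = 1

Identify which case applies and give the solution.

a=7, b=7, f(n)=5n. log_7(7) = 1. Since c=1 = 1, Case 2 applies: T(n) = Θ(n^log_b(a) · log n) = O(n log n).

Answer: O(n log n) - Case 2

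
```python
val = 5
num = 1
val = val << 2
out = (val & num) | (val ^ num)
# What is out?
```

Trace:
`val = 5` → val = 5
`num = 1` → num = 1
`val = val << 2` → val = 20
`out = (val & num) | (val ^ num)` → out = 21
So out = 21

Answer: 21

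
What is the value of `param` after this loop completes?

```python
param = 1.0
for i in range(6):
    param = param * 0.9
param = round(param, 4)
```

Exponential decay: 1.0 * 0.9^6
`param` takes the values: 1.0 → 0.9 → 0.81 → 0.729 → 0.6561 → 0.59049 → 0.531441 → 0.5314

Answer: 0.5314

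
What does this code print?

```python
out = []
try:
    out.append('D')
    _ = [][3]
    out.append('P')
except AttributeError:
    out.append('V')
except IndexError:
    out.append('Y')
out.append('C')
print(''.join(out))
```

Execution trace: 'D' (try body) → 'Y' (except IndexError) → 'C' (after the try/except). Output: DYC

Answer: DYC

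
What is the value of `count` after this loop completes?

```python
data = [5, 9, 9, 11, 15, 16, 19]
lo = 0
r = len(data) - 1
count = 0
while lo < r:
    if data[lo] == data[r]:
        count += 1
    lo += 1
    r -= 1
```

Count matching pairs from ends
`count` takes the values: 0

Answer: 0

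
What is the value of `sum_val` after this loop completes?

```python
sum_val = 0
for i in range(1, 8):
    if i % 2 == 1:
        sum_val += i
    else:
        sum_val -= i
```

Add odd, subtract even
`sum_val` takes the values: 0 → 1 → -1 → 2 → -2 → 3 → -3 → 4

Answer: 4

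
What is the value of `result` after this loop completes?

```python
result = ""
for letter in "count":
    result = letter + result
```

Reverse 'count'
`result` takes the values: "" → "c" → "oc" → "uoc" → "nuoc" → "tnuoc"

Answer: "tnuoc"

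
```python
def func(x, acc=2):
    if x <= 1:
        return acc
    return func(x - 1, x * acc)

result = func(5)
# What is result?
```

Accumulator trace (n, acc): (5, 2) -> (4, 10) -> (3, 40) -> (2, 120) -> (1, 240) -> return 240

Answer: 240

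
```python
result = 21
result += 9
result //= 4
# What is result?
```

Trace:
`result = 21` → result = 21
`result += 9` → result = 30
`result //= 4` → result = 7
So result = 7

Answer: 7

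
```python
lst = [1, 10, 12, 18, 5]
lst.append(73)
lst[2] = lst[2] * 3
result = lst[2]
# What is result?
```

Trace:
`lst = [1, 10, 12, 18, 5]` → lst = [1, 10, 12, 18, 5]
`lst.append(73)` → lst = [1, 10, 12, 18, 5, 73]
`lst[2] = lst[2] * 3` → lst = [1, 10, 36, 18, 5, 73]
`result = lst[2]` → result = 36
So result = 36

Answer: 36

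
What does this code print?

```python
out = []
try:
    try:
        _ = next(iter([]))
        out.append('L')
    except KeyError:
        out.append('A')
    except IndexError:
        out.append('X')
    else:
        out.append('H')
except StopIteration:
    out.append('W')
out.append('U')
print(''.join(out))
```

Execution trace: 'W' (outer except StopIteration) → 'U' (after the try/except). Output: WU

Answer: WU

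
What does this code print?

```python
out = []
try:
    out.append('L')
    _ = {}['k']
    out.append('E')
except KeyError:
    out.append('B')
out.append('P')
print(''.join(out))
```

Execution trace: 'L' (try body) → 'B' (except KeyError) → 'P' (after the try/except). Output: LBP

Answer: LBP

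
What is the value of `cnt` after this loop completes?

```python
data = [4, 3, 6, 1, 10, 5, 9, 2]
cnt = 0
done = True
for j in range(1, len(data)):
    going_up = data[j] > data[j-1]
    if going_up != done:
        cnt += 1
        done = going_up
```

Count direction changes in [4, 3, 6, 1, 10, 5, 9, 2]
`cnt` takes the values: 0 → 1 → 2 → 3 → 4 → 5 → 6 → 7

Answer: 7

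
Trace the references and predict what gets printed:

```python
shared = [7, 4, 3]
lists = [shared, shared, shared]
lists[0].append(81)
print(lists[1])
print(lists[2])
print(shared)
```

Key concept: list of same reference.
Step by step:
`shared = [7, 4, 3]` → shared = [7, 4, 3]
`lists = [shared, shared, shared]` → lists = [[7, 4, 3], [7, 4, 3], [7, 4, 3]]
`lists[0].append(81)` → shared = [7, 4, 3, 81]; lists = [[7, 4, 3, 81], [7, 4, 3, 81], [7, 4, 3, 81]]
`print(lists[1])` → prints [7, 4, 3, 81]
`print(lists[2])` → prints [7, 4, 3, 81]
`print(shared)` → prints [7, 4, 3, 81]

Answer:
[7, 4, 3, 81]
[7, 4, 3, 81]
[7, 4, 3, 81]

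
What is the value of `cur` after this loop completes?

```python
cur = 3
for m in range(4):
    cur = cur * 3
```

Multiply by 3, 4 times: 3 * 3^4 = 243
`cur` takes the values: 3 → 9 → 27 → 81 → 243

Answer: 243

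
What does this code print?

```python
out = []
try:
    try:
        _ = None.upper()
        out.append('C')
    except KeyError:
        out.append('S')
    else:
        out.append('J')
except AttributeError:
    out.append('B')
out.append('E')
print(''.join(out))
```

Execution trace: 'B' (outer except AttributeError) → 'E' (after the try/except). Output: BE

Answer: BE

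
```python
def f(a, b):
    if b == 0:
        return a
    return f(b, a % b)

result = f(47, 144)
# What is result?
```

f(47, 144) -> f(144, 47) -> f(47, 3) -> f(3, 2) -> f(2, 1) -> f(1, 0) -> 1

Answer: 1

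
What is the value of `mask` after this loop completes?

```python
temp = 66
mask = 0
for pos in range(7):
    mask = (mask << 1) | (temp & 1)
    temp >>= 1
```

Reverse lowest 7 bits of 66
`mask` takes the values: 0 → 1 → 2 → 4 → 8 → 16 → 33

Answer: 33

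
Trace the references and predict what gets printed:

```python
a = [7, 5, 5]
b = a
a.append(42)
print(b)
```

Key concept: basic list aliasing.
Step by step:
`a = [7, 5, 5]` → a = [7, 5, 5]
`b = a` → b = [7, 5, 5] (same object as a)
`a.append(42)` → a = [7, 5, 5, 42] (same object as b); b = [7, 5, 5, 42] (same object as a)
`print(b)` → prints [7, 5, 5, 42]

Answer: [7, 5, 5, 42]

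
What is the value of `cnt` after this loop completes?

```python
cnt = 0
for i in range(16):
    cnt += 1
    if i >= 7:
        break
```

Loop breaks when i reaches 7, cnt is 8
`cnt` takes the values: 0 → 1 → 2 → 3 → 4 → 5 → 6 → 7 → 8

Answer: 8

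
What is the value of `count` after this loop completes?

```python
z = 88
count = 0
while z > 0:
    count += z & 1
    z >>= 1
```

Count set bits in 88 (binary: 0b1011000)
`count` takes the values: 0 → 1 → 2 → 3

Answer: 3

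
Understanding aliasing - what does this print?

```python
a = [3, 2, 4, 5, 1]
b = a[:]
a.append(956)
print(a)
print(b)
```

Key concept: slice [:] creates copy.
Step by step:
`a = [3, 2, 4, 5, 1]` → a = [3, 2, 4, 5, 1]
`b = a[:]` → b = [3, 2, 4, 5, 1]
`a.append(956)` → a = [3, 2, 4, 5, 1, 956]
`print(a)` → prints [3, 2, 4, 5, 1, 956]
`print(b)` → prints [3, 2, 4, 5, 1]

Answer:
[3, 2, 4, 5, 1, 956]
[3, 2, 4, 5, 1]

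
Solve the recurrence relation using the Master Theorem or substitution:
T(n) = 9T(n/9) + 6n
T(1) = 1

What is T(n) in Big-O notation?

By Master Theorem: a=9, b=9, f(n)=6n. Since log_9(9) = 1 and f(n) = Θ(n^1), Case 2 applies. T(n) = O(n log n).

Answer: O(n log n)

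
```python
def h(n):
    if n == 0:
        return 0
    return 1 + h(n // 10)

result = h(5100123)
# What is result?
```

Count of digits of 5100123: 7

Answer: 7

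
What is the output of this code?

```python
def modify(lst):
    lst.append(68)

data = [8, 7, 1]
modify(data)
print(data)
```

Key concept: function modifies passed list.
Step by step:
`data = [8, 7, 1]` → data = [8, 7, 1]
`modify(data)` → data = [8, 7, 1, 68]
`print(data)` → prints [8, 7, 1, 68]

Answer: [8, 7, 1, 68]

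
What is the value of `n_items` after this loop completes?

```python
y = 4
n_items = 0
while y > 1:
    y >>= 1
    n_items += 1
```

Count right shifts until 1
`n_items` takes the values: 0 → 1 → 2

Answer: 2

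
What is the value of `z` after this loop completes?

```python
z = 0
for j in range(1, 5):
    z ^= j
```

XOR of 1 to 4
`z` takes the values: 0 → 1 → 3 → 0 → 4

Answer: 4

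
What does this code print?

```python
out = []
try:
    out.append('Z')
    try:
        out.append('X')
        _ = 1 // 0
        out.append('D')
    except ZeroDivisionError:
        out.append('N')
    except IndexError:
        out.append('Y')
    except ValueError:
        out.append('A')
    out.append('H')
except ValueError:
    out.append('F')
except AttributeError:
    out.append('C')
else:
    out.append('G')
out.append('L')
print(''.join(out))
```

Execution trace: 'Z' (try body) → 'X' (inner try body) → 'N' (inner except ZeroDivisionError) → 'H' (try body, no exception) → 'G' (else) → 'L' (after the try/except). Output: ZXNHGL

Answer: ZXNHGL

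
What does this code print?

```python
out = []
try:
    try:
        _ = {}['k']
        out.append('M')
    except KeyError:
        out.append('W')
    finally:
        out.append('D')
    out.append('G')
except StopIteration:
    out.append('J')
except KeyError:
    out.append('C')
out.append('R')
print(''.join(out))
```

Execution trace: 'W' (inner except KeyError) → 'D' (inner finally) → 'G' (try body, no exception) → 'R' (after the try/except). Output: WDGR

Answer: WDGR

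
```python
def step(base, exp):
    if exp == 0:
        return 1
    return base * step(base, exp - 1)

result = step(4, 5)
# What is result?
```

step(4, 5) = 4 * 4 * 4 * 4 * 4 = 1024

Answer: 1024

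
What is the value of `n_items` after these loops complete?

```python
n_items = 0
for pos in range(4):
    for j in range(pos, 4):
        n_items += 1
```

Upper triangle: 4 + 3 + ... + 1
`n_items` takes the values: 0 → 1 → 2 → 3 → 4 → 5 → 6 → 7 → 8 → 9 → 10

Answer: 10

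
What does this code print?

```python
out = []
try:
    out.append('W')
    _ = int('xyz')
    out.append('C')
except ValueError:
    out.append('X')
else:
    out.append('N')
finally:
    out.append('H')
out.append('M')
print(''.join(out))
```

Execution trace: 'W' (try body) → 'X' (except ValueError) → 'H' (finally) → 'M' (after the try/except). Output: WXHM

Answer: WXHM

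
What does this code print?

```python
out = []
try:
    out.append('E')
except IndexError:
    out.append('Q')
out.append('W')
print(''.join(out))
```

Execution trace: 'E' (try body, no exception) → 'W' (after the try/except). Output: EW

Answer: EW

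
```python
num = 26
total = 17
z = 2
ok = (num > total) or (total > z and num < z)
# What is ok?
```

Trace:
`num = 26` → num = 26
`total = 17` → total = 17
`z = 2` → z = 2
`ok = (num > total) or (total > z and num < z)` → ok = True
So ok = True

Answer: True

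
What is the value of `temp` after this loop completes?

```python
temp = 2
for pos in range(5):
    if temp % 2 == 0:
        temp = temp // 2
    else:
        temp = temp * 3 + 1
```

Collatz-style transformation from 2
`temp` takes the values: 2 → 1 → 4 → 2 → 1 → 4

Answer: 4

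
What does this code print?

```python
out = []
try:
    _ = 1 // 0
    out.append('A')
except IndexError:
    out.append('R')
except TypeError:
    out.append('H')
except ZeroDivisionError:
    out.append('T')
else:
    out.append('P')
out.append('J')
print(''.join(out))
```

Execution trace: 'T' (except ZeroDivisionError) → 'J' (after the try/except). Output: TJ

Answer: TJ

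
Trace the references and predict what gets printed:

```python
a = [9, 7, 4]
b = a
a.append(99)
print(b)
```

Key concept: basic list aliasing.
Step by step:
`a = [9, 7, 4]` → a = [9, 7, 4]
`b = a` → b = [9, 7, 4] (same object as a)
`a.append(99)` → a = [9, 7, 4, 99] (same object as b); b = [9, 7, 4, 99] (same object as a)
`print(b)` → prints [9, 7, 4, 99]

Answer: [9, 7, 4, 99]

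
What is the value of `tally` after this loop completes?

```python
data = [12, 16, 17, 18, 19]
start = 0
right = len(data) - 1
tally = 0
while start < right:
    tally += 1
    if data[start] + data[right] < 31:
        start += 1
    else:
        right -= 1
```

Steps to find pair summing to 31
`tally` takes the values: 0 → 1 → 2 → 3 → 4

Answer: 4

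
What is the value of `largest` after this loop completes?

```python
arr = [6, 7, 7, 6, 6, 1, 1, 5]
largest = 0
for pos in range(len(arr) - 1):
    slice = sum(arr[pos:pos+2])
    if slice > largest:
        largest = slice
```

Max sum of 2-element window in [6, 7, 7, 6, 6, 1, 1, 5]
`largest` takes the values: 0 → 13 → 14

Answer: 14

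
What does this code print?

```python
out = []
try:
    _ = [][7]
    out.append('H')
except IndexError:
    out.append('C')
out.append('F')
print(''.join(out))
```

Execution trace: 'C' (except IndexError) → 'F' (after the try/except). Output: CF

Answer: CF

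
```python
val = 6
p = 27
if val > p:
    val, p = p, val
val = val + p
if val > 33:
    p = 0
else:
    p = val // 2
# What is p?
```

Trace:
`val = 6` → val = 6
`p = 27` → p = 27
`if val > p: ...` → val > p is False → no variable changes
`val = val + p` → val = 33
`if val > 33: ...` → val > 33 is False, take else branch → p = 16
So p = 16

Answer: 16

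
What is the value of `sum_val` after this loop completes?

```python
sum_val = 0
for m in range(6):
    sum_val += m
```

Sum of 0 to 5 = 15
`sum_val` takes the values: 0 → 1 → 3 → 6 → 10 → 15

Answer: 15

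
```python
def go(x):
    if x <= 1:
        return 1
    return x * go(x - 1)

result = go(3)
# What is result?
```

go(3) = 3 * 2 * 1 = 6

Answer: 6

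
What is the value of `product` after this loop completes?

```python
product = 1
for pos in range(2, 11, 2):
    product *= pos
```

Product of even numbers 2 to 10
`product` takes the values: 1 → 2 → 8 → 48 → 384 → 3840

Answer: 3840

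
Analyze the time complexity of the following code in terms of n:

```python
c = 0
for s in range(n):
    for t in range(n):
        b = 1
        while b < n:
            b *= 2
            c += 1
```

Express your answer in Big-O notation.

Each loop level contributes: n × n × log n. Multiplying the contributions gives O(n^2 log n).

Answer: O(n^2 log n)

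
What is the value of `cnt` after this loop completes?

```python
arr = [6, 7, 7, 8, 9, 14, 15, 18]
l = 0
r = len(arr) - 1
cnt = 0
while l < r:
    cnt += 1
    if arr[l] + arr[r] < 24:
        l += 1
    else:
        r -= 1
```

Steps to find pair summing to 24
`cnt` takes the values: 0 → 1 → 2 → 3 → 4 → 5 → 6 → 7

Answer: 7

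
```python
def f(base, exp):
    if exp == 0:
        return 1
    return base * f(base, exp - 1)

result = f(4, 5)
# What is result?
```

f(4, 5) = 4 * 4 * 4 * 4 * 4 = 1024

Answer: 1024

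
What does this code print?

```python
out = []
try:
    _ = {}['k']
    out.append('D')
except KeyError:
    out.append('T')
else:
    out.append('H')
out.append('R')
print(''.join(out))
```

Execution trace: 'T' (except KeyError) → 'R' (after the try/except). Output: TR

Answer: TR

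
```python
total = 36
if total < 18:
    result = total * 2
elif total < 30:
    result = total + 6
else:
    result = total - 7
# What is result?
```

Trace:
`total = 36` → total = 36
`if total < 18: ...` → total < 18 is False, total < 30 is False, take else branch → result = 29
So result = 29

Answer: 29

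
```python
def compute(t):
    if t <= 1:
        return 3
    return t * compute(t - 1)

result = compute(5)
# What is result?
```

compute(5) = 5 * 4 * 3 * 2 * 3 = 360

Answer: 360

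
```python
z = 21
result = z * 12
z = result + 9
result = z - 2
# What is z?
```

Trace:
`z = 21` → z = 21
`result = z * 12` → result = 252
`z = result + 9` → z = 261
`result = z - 2` → result = 259
So z = 261

Answer: 261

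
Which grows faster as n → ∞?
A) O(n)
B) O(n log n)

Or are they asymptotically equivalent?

O(n) vs O(n log n): Higher order terms dominate.

Answer: B) O(n log n) grows faster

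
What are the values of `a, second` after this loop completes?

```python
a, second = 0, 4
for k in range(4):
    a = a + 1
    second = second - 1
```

a goes 0→4, second goes 4→0
`a, second` takes the values: (0, 4) → (1, 4) → (1, 3) → (2, 3) → (2, 2) → (3, 2) → (3, 1) → (4, 1) → (4, 0)

Answer: 4, 0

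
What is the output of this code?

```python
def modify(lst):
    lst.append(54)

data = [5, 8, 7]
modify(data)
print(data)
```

Key concept: function modifies passed list.
Step by step:
`data = [5, 8, 7]` → data = [5, 8, 7]
`modify(data)` → data = [5, 8, 7, 54]
`print(data)` → prints [5, 8, 7, 54]

Answer: [5, 8, 7, 54]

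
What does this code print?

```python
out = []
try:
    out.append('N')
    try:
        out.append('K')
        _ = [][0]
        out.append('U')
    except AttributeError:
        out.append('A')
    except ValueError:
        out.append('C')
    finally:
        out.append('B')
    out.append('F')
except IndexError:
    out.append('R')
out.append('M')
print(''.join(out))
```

Execution trace: 'N' (try body) → 'K' (inner try body) → 'B' (inner finally) → 'R' (except IndexError) → 'M' (after the try/except). Output: NKBRM

Answer: NKBRM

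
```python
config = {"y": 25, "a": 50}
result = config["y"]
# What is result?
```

Trace:
`config = {"y": 25, "a": 50}` → config = {'y': 25, 'a': 50}
`result = config["y"]` → result = 25
So result = 25

Answer: 25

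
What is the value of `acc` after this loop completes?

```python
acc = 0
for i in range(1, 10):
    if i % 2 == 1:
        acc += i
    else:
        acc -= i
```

Add odd, subtract even
`acc` takes the values: 0 → 1 → -1 → 2 → -2 → 3 → -3 → 4 → -4 → 5

Answer: 5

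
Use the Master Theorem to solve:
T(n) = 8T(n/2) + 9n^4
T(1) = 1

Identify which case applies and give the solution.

a=8, b=2, f(n)=9n^4. log_2(8) = 3. Since c=4 > 3 and the regularity condition holds (8(n/2)^4 = (8/2^4)n^4 with 8/2^4 < 1), Case 3 applies: T(n) = Θ(f(n)) = O(n^4).

Answer: O(n^4) - Case 3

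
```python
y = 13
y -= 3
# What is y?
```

Trace:
`y = 13` → y = 13
`y -= 3` → y = 10
So y = 10

Answer: 10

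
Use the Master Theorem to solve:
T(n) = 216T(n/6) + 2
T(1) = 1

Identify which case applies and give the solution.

a=216, b=6, f(n)=2. log_6(216) = 3. Since c=0 < 3, Case 1 applies: T(n) = Θ(n^log_b(a)) = O(n^3).

Answer: O(n^3) - Case 1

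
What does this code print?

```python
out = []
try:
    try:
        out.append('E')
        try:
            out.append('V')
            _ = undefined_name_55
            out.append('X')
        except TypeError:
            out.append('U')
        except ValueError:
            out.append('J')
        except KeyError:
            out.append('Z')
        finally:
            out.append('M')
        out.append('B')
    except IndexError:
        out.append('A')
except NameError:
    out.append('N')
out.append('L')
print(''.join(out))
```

Execution trace: 'E' (try body) → 'V' (inner try body) → 'M' (inner finally) → 'N' (outer except NameError) → 'L' (after the try/except). Output: EVMNL

Answer: EVMNL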